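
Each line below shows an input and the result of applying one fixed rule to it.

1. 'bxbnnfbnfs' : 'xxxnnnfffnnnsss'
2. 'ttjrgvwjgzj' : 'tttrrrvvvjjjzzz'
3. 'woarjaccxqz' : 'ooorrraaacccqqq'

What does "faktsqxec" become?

Each output is the input with this applied: keep every other character starting from the second (positions 2nd, 4th, 6th, ...), then repeat every character 3 times.
"faktsqxec" → "atqe" → "aaatttqqqeee".

aaatttqqqeee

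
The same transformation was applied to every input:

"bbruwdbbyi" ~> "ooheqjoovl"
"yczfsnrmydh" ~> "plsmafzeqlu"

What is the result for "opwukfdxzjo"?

cbhjsxkqwmb

Rule — swap each adjacent pair of characters (1↔2, 3↔4, ...), then shift every letter 13 places forward in the alphabet (wrapping around) — i.e. ROT13.
Working it through for "opwukfdxzjo": intermediate "pouwfkxdjzo", final "cbhjsxkqwmb".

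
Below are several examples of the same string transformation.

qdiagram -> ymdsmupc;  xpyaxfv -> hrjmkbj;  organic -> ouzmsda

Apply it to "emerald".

Rule — reverse the string, then shift every letter 12 places forward in the alphabet (wrapping around).
Working it through for "emerald": intermediate "dlareme", final "pxmdqyq".
(Check on "xpyaxfv": → "vfxaypx" → "hrjmkbj" ✓)

pxmdqyq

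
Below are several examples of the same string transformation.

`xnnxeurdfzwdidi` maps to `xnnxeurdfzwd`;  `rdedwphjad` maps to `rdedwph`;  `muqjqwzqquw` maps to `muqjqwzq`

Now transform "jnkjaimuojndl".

Looking at the pairs, the operation is to delete the last 3 characters.
"jnkjaimuojndl" → "jnkjaimuoj".

jnkjaimuoj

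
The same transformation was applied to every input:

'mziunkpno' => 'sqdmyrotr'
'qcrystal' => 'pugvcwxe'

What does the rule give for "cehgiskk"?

The pattern: shift every letter 4 places forward in the alphabet (wrapping around), then move the last character to the front.
"cehgiskk" → "gilkmwoo" → "ogilkmwo".

ogilkmwo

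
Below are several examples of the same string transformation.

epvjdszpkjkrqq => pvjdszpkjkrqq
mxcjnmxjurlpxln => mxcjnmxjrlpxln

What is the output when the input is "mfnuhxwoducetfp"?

mfnhxwdctfp

The pattern: remove every vowel.
"mfnuhxwoducetfp" → "mfnhxwdctfp".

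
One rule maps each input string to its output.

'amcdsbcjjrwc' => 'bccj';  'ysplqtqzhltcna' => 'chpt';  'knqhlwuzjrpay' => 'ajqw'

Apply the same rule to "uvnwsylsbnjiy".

Each output is the input with this applied: keep one character in every 3, starting at position 3 (positions 3rd, 6th, 9th, ...), then sort the characters into alphabetical order.
"uvnwsylsbnjiy" → "nybi" → "biny".

biny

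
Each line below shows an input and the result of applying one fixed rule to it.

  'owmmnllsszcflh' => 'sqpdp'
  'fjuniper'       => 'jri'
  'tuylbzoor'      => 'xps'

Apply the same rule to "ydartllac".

The rule is to keep one character in every 3, starting at position 1 (positions 1st, 4th, 7th, ...), then shift every letter 4 places forward in the alphabet (wrapping around).
Starting from "ydartllac": after the first operation, "yrl"; after the second, "cvp".

cvp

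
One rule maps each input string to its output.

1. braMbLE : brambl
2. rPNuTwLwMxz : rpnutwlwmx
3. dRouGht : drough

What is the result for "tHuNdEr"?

thunde

Rule — delete the last character, then convert every letter to lowercase.
Working it through for "tHuNdEr": intermediate "tHuNdE", final "thunde".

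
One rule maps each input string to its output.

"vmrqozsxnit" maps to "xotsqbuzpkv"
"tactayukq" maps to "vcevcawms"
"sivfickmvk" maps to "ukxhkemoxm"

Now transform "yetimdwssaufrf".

agvkofyuucwhth

The pattern: shift every letter 2 places forward in the alphabet (wrapping around).
For "yetimdwssaufrf" the result is "agvkofyuucwhth".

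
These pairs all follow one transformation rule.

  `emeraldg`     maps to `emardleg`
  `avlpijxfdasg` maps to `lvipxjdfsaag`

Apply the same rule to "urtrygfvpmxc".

tryrfgpvxmuc

The transformation: move the first character to the end, then swap each adjacent pair of characters (1↔2, 3↔4, ...).
"urtrygfvpmxc" → "rtrygfvpmxcu" → "tryrfgpvxmuc".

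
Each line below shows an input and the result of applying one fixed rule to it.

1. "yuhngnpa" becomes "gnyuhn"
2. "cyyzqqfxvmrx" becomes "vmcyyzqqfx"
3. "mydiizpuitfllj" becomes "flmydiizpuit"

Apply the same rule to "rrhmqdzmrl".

zmrrhmqd

In each case the input is transformed by: delete the last 2 characters, then move the last 2 characters to the front (rotate right by 2).
On "rrhmqdzmrl" that produces "zmrrhmqd".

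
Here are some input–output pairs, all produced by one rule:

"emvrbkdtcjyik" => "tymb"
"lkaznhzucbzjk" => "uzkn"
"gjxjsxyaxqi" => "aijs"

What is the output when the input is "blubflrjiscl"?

The rule is to keep one character in every 3, starting at position 2 (positions 2nd, 5th, 8th, ...), then move the last 2 characters to the front (rotate right by 2).
Applying both steps to "blubflrjiscl": "lfjc", then "jclf".
(Check on "emvrbkdtcjyik": → "mbty" → "tymb" ✓)

jclf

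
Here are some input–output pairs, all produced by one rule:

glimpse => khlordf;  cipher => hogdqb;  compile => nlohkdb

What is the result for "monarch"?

The pattern: shift every letter 1 place backward in the alphabet (wrapping around), then move the first character to the end.
For "monarch", step one produces "lnmzqbg"; step two turns that into "nmzqbgl".

nmzqbgl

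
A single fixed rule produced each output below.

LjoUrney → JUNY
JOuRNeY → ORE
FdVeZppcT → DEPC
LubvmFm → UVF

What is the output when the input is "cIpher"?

IHR

The transformation: keep every other character starting from the second (positions 2nd, 4th, 6th, ...), then convert every letter to uppercase.
For "cIpher", step one produces "Ihr"; step two turns that into "IHR".
(Check on "LjoUrney": → "jUny" → "JUNY" ✓)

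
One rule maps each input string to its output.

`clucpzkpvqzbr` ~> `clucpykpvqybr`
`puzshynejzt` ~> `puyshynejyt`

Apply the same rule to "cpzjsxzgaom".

cpyjsxygaom

The pattern: replace every "z" with "y".
For "cpzjsxzgaom" the result is "cpyjsxygaom".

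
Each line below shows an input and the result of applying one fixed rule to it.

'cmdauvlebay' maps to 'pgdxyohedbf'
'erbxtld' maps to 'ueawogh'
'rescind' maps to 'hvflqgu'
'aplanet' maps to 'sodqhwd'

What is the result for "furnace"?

xuqdfhi

The pattern: move the first character to the end, then shift every letter 3 places forward in the alphabet (wrapping around).
Applying both steps to "furnace": "urnacef", then "xuqdfhi".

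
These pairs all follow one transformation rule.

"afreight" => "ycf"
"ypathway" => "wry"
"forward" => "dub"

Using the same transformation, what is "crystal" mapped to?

The transformation: keep one character in every 3, starting at position 1 (positions 1st, 4th, 7th, ...), then shift every letter 2 places backward in the alphabet (wrapping around).
Starting from "crystal": after the first operation, "csl"; after the second, "aqj".

aqj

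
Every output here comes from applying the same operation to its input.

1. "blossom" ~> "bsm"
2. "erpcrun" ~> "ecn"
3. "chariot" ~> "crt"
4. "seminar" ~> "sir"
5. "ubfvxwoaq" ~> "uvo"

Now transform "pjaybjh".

Each output is the input with this applied: keep one character in every 3, starting at position 1 (positions 1st, 4th, 7th, ...).
So "pjaybjh" becomes "pyh".

pyh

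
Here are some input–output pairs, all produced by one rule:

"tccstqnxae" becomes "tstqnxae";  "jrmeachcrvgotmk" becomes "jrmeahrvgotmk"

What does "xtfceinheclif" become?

The pattern: remove every "c".
Applying that to "xtfceinheclif" gives "xtfeinhelif".

xtfeinhelif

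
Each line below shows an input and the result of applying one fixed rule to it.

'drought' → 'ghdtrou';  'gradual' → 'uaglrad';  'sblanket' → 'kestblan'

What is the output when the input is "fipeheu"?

The rule is to swap the first and last characters, then move the last 3 characters to the front (rotate right by 3).
"fipeheu" → "hefuipe".

hefuipe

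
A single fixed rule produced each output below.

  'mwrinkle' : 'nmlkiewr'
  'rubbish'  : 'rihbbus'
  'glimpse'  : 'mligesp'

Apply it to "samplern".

The rule is to sort the characters into reverse alphabetical order, then move the first 2 characters to the end (rotate left by 2).
On "samplern": the first step gives "srpnmlea", and the second then gives "pnmleasr".

pnmleasr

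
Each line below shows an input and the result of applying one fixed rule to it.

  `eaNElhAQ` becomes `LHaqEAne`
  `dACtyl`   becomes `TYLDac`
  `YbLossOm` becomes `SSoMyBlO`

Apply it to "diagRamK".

rAMkDIAG

Rule — swap the front and back halves of the string, then flip the case of every letter.
"diagRamK" → "RamKdiag" → "rAMkDIAG".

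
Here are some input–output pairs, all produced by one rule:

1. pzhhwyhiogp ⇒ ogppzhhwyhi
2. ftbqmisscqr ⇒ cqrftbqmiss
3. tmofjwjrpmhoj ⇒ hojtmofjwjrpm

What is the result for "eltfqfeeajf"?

What's happening: move the last 3 characters to the front (rotate right by 3).
"eltfqfeeajf" → "ajfeltfqfee".

ajfeltfqfee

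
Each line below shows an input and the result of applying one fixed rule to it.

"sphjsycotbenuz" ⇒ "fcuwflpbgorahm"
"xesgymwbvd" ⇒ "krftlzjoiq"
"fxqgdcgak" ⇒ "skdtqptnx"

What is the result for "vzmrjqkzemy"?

In each case the input is transformed by: shift every letter 13 places forward in the alphabet (wrapping around) — i.e. ROT13.
On "vzmrjqkzemy" that produces "imzewdxmrzl".

imzewdxmrzl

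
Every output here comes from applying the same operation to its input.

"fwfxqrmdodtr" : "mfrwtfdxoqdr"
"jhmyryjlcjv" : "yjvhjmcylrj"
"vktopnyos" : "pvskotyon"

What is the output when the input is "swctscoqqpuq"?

osqwucptqsqc

The transformation: take characters alternately from the front and the back (1st, last, 2nd, 2nd-last, ...), then move the last character to the front.
Starting from "swctscoqqpuq": after the first operation, "sqwucptqsqco"; after the second, "osqwucptqsqc".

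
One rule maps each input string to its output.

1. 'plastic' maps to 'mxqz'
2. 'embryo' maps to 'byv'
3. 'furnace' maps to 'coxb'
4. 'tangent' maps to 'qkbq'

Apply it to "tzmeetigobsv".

The transformation: shift every letter 3 places backward in the alphabet (wrapping around), then keep every other character starting from the first (positions 1st, 3rd, 5th, ...).
On "tzmeetigobsv": the first step gives "qwjbbqfdlyps", and the second then gives "qjbflp".

qjbflp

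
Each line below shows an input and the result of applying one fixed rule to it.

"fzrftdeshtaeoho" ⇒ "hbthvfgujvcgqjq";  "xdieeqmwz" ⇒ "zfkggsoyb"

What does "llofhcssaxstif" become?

nnqhjeuuczuvkh

In each case the input is transformed by: shift every letter 2 places forward in the alphabet (wrapping around).
Doing the same to "llofhcssaxstif": "nnqhjeuuczuvkh".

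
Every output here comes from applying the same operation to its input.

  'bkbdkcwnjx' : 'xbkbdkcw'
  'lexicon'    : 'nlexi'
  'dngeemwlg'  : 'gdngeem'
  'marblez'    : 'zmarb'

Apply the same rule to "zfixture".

ezfixt

The pattern: move the last character to the front, then delete the last 2 characters.
"zfixture" → "ezfixtur" → "ezfixt".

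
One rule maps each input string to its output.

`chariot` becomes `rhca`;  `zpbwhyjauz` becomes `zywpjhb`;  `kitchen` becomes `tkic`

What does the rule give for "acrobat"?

roca

Rule — delete the last 3 characters, then sort the characters into reverse alphabetical order.
"acrobat" → "acro" → "roca".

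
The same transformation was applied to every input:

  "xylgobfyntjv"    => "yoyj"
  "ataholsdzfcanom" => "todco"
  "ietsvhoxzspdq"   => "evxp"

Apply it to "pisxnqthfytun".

inht

What's happening: keep one character in every 3, starting at position 2 (positions 2nd, 5th, 8th, ...).
For "pisxnqthfytun" the result is "inht".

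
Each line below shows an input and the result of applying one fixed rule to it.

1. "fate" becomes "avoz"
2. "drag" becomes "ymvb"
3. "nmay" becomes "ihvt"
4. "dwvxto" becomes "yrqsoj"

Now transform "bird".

wdmy

The transformation: shift every letter 5 places backward in the alphabet (wrapping around).
So "bird" becomes "wdmy".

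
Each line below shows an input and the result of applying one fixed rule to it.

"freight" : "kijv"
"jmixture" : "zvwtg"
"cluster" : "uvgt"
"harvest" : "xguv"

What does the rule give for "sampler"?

The pattern: delete the first 3 characters, then shift every letter 2 places forward in the alphabet (wrapping around).
For "sampler", step one produces "pler"; step two turns that into "rngt".

rngt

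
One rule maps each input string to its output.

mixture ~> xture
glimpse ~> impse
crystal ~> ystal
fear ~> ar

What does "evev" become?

In each case the input is transformed by: delete the first 2 characters.
"evev" → "ev".

ev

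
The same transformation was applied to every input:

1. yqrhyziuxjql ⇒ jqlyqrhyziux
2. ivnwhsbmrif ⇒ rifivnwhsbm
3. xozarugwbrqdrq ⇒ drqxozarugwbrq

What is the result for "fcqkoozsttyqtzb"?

tzbfcqkoozsttyq

The pattern: move the last 3 characters to the front (rotate right by 3).
"fcqkoozsttyqtzb" → "tzbfcqkoozsttyq".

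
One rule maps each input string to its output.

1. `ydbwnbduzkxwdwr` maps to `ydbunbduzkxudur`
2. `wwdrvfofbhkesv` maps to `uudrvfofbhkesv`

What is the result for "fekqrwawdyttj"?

Looking at the pairs, the operation is to replace every "w" with "u".
So "fekqrwawdyttj" becomes "fekqruaudyttj".

fekqruaudyttj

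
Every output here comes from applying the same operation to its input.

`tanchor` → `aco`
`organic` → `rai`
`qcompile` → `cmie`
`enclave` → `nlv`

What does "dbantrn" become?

bnr

Looking at the pairs, the operation is to keep every other character starting from the second (positions 2nd, 4th, 6th, ...).
"dbantrn" → "bnr".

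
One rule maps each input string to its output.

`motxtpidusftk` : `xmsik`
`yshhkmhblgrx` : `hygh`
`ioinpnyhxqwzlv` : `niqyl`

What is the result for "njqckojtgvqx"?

Each output is the input with this applied: keep one character in every 3, starting at position 1 (positions 1st, 4th, 7th, ...), then swap each adjacent pair of characters (1↔2, 3↔4, ...).
On "njqckojtgvqx": the first step gives "ncjv", and the second then gives "cnvj".

cnvj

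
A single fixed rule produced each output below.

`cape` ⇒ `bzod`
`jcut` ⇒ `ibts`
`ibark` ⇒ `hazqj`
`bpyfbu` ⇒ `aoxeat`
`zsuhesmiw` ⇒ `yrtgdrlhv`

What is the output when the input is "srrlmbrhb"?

rqqklaqga

The rule is to shift every letter 1 place backward in the alphabet (wrapping around).
"srrlmbrhb" → "rqqklaqga".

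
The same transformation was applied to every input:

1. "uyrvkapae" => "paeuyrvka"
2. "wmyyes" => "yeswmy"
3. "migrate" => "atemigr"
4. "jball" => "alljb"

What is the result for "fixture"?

The transformation: move the last 3 characters to the front (rotate right by 3).
For "fixture" the result is "urefixt".

urefixt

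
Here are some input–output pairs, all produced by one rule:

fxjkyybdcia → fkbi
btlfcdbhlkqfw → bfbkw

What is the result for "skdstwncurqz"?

In each case the input is transformed by: keep one character in every 3, starting at position 1 (positions 1st, 4th, 7th, ...).
Doing the same to "skdstwncurqz": "ssnr".

ssnr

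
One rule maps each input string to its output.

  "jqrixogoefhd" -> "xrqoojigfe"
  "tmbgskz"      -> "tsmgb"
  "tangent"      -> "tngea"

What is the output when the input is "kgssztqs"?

ztsskg

In each case the input is transformed by: delete the last 2 characters, then sort the characters into reverse alphabetical order.
For "kgssztqs", step one produces "kgsszt"; step two turns that into "ztsskg".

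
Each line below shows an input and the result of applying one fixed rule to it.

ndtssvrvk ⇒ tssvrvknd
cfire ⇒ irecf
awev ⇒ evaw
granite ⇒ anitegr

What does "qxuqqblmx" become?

What's happening: move the first 2 characters to the end (rotate left by 2).
For "qxuqqblmx" the result is "uqqblmxqx".

uqqblmxqx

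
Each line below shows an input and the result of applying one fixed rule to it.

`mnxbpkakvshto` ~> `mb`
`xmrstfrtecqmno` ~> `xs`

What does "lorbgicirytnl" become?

lb

In each case the input is transformed by: keep one character in every 3, starting at position 1 (positions 1st, 4th, 7th, ...), then delete the last 3 characters.
On "lorbgicirytnl" that produces "lb".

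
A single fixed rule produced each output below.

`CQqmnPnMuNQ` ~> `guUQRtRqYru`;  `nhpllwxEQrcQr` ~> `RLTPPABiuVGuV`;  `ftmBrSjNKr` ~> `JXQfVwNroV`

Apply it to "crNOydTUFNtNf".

GVrsCHxyjrXrJ

In each case the input is transformed by: shift every letter 4 places forward in the alphabet (wrapping around), then flip the case of every letter.
Working it through for "crNOydTUFNtNf": intermediate "gvRSchXYJRxRj", final "GVrsCHxyjrXrJ".
(Check on "ftmBrSjNKr": → "jxqFvWnROv" → "JXQfVwNroV" ✓)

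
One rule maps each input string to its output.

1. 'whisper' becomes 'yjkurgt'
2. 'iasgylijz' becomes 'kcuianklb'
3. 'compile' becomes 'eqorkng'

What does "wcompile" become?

Rule — shift every letter 2 places forward in the alphabet (wrapping around).
"wcompile" → "yeqorkng".

yeqorkng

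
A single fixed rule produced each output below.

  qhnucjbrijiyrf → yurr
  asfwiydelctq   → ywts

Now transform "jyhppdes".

The rule is to sort the characters into reverse alphabetical order, then keep only the first 4 characters.
Working it through for "jyhppdes": intermediate "ysppjhed", final "yspp".
(Check on "asfwiydelctq": → "ywtsqlifedca" → "ywts" ✓)

yspp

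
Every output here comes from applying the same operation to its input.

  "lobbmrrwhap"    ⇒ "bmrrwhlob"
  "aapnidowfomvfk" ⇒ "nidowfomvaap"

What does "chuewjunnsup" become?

Each output is the input with this applied: delete the last 2 characters, then move the first 3 characters to the end (rotate left by 3).
On "chuewjunnsup" that produces "ewjunnschu".
(Check on "lobbmrrwhap": → "lobbmrrwh" → "bmrrwhlob" ✓)

ewjunnschu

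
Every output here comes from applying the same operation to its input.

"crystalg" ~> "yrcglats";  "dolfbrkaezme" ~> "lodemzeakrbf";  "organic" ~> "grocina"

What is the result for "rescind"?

serdnic

The rule is to move the first 3 characters to the end (rotate left by 3), then reverse the string.
On "rescind": the first step gives "cindres", and the second then gives "serdnic".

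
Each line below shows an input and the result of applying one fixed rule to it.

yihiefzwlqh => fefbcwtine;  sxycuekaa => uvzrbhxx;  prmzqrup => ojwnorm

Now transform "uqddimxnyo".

naafjukvl

Rule — delete the first character, then shift every letter 3 places backward in the alphabet (wrapping around).
Applying both steps to "uqddimxnyo": "qddimxnyo", then "naafjukvl".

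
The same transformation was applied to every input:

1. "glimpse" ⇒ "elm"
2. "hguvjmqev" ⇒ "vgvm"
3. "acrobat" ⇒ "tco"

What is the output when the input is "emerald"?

The transformation: move the last 2 characters to the front (rotate right by 2), then keep every other character starting from the second (positions 2nd, 4th, 6th, ...).
Starting from "emerald": after the first operation, "ldemera"; after the second, "dmr".

dmr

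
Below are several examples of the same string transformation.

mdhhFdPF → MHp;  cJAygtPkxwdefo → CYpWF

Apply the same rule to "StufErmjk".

sFM

In each case the input is transformed by: flip the case of every letter, then keep one character in every 3, starting at position 1 (positions 1st, 4th, 7th, ...).
On "StufErmjk": the first step gives "sTUFeRMJK", and the second then gives "sFM".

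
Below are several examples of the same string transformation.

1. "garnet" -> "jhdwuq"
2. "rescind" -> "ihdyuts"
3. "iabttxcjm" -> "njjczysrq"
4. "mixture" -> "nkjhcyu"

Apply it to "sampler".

Each output is the input with this applied: sort the characters into reverse alphabetical order, then shift every letter 10 places backward in the alphabet (wrapping around).
For "sampler", step one produces "srpmlea"; step two turns that into "ihfcbuq".

ihfcbuq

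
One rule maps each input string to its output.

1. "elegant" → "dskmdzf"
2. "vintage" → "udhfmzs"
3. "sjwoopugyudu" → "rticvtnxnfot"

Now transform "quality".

The pattern: take characters alternately from the front and the back (1st, last, 2nd, 2nd-last, ...), then shift every letter 1 place backward in the alphabet (wrapping around).
Applying both steps to "quality": "qyutail", then "pxtszhk".
(Check on "vintage": → "veignat" → "udhfmzs" ✓)

pxtszhk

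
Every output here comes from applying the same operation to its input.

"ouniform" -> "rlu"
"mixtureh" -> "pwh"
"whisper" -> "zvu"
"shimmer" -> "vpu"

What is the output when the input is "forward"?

izg

The transformation: shift every letter 3 places forward in the alphabet (wrapping around), then keep one character in every 3, starting at position 1 (positions 1st, 4th, 7th, ...).
So "forward" becomes "izg".
(Check on "mixtureh": → "plawxuhk" → "pwh" ✓)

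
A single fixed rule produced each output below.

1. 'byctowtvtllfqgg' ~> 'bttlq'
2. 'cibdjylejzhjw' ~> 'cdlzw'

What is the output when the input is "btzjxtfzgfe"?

bjff

The pattern: keep one character in every 3, starting at position 1 (positions 1st, 4th, 7th, ...).
On "btzjxtfzgfe" that produces "bjff".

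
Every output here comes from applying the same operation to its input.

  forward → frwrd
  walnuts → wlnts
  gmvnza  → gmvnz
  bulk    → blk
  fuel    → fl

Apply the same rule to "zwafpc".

What's happening: remove every vowel.
Doing the same to "zwafpc": "zwfpc".

zwfpc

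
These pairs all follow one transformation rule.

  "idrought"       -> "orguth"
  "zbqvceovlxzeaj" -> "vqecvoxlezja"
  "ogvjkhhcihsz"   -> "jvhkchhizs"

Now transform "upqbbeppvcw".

What's happening: delete the first 2 characters, then swap each adjacent pair of characters (1↔2, 3↔4, ...).
For "upqbbeppvcw", step one produces "qbbeppvcw"; step two turns that into "bqebppcvw".

bqebppcvw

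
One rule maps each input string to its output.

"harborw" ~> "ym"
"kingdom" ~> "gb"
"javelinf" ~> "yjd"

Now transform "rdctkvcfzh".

bid

Rule — shift every letter 2 places backward in the alphabet (wrapping around), then keep one character in every 3, starting at position 2 (positions 2nd, 5th, 8th, ...).
For "rdctkvcfzh", step one produces "pbaritadxf"; step two turns that into "bid".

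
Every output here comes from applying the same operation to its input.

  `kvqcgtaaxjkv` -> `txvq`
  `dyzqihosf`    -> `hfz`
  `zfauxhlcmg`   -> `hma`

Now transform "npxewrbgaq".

The rule is to keep one character in every 3, starting at position 3 (positions 3rd, 6th, 9th, ...), then move the first character to the end.
On "npxewrbgaq" that produces "rax".
(Check on "dyzqihosf": → "zhf" → "hfz" ✓)

rax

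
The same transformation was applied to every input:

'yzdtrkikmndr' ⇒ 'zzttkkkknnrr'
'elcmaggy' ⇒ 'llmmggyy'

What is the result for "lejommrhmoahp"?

What's happening: keep every other character starting from the second (positions 2nd, 4th, 6th, ...), then double every character.
Starting from "lejommrhmoahp": after the first operation, "eomhoh"; after the second, "eeoommhhoohh".

eeoommhhoohh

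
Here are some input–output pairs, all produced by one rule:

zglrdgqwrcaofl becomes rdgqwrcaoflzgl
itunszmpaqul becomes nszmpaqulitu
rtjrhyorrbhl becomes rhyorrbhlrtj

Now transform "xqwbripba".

Rule — move the first 3 characters to the end (rotate left by 3).
Doing the same to "xqwbripba": "bripbaxqw".

bripbaxqw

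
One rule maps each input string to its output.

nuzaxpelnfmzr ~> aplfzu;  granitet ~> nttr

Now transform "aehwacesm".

wcse

Each output is the input with this applied: keep every other character starting from the second (positions 2nd, 4th, 6th, ...), then move the first character to the end.
On "aehwacesm": the first step gives "ewcs", and the second then gives "wcse".
(Check on "granitet": → "rntt" → "nttr" ✓)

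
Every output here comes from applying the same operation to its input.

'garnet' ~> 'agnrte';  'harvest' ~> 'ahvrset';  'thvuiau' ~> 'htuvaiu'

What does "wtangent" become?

twnaegtn

What's happening: swap each adjacent pair of characters (1↔2, 3↔4, ...).
For "wtangent" the result is "twnaegtn".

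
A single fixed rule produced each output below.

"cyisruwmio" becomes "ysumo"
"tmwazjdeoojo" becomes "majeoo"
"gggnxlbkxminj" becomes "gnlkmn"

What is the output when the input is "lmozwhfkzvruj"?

mzhkvu

Rule — keep every other character starting from the second (positions 2nd, 4th, 6th, ...).
On "lmozwhfkzvruj" that produces "mzhkvu".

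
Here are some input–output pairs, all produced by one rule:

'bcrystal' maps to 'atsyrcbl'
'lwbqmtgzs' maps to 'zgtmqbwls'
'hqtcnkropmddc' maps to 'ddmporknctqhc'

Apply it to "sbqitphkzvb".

The rule is to reverse the string, then move the first character to the end.
Working it through for "sbqitphkzvb": intermediate "bvzkhptiqbs", final "vzkhptiqbsb".

vzkhptiqbsb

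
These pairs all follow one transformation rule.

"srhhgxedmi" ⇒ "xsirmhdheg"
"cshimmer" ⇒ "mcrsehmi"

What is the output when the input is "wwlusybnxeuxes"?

In each case the input is transformed by: take characters alternately from the front and the back (1st, last, 2nd, 2nd-last, ...), then move the last character to the front.
Doing the same to "wwlusybnxeuxes": "nwswelxuuseyxb".
(Check on "srhhgxedmi": → "sirmhdhegx" → "xsirmhdheg" ✓)

nwswelxuuseyxb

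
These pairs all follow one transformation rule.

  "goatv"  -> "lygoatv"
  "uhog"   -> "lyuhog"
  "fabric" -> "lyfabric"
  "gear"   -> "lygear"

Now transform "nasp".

Each output is the input with this applied: prepend "ly".
For "nasp" the result is "lynasp".

lynasp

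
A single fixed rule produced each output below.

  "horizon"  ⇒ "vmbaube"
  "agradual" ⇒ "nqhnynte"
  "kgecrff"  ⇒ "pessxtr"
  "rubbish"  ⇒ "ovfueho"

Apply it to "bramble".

zoyroen

Looking at the pairs, the operation is to move the first 3 characters to the end (rotate left by 3), then shift every letter 13 places forward in the alphabet (wrapping around) — i.e. ROT13.
Applying both steps to "bramble": "mblebra", then "zoyroen".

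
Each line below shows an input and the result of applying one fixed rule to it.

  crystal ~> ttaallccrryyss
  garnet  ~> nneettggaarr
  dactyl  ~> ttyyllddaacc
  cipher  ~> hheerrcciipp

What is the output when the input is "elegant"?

aanntteelleegg

In each case the input is transformed by: move the last 3 characters to the front (rotate right by 3), then double every character.
On "elegant": the first step gives "anteleg", and the second then gives "aanntteelleegg".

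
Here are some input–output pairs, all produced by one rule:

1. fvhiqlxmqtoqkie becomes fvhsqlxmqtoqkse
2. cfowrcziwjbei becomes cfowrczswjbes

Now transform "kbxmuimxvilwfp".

kbxmusmxvslwfp

Rule — replace every "i" with "s".
Applying that to "kbxmuimxvilwfp" gives "kbxmusmxvslwfp".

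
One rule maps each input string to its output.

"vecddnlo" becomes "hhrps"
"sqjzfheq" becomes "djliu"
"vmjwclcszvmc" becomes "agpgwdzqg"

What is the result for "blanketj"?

Rule — delete the first 3 characters, then shift every letter 4 places forward in the alphabet (wrapping around).
For "blanketj", step one produces "nketj"; step two turns that into "roixn".

roixn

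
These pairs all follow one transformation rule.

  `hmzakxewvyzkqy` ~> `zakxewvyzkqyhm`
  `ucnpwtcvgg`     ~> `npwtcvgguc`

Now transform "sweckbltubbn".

eckbltubbnsw

In each case the input is transformed by: move the first 2 characters to the end (rotate left by 2).
Doing the same to "sweckbltubbn": "eckbltubbnsw".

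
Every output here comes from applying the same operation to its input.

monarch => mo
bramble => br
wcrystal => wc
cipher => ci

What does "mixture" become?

In each case the input is transformed by: keep only the first 2 characters.
Doing the same to "mixture": "mi".

mi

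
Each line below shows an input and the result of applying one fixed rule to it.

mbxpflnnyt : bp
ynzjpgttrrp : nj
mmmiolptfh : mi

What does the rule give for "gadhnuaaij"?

Rule — keep every other character starting from the second (positions 2nd, 4th, 6th, ...), then delete the last 3 characters.
Starting from "gadhnuaaij": after the first operation, "ahuaj"; after the second, "ah".

ah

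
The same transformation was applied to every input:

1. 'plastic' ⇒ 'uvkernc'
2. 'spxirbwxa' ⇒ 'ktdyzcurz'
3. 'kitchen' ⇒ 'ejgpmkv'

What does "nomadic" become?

Looking at the pairs, the operation is to move the first 3 characters to the end (rotate left by 3), then shift every letter 2 places forward in the alphabet (wrapping around).
"nomadic" → "adicnom" → "cfkepqo".

cfkepqo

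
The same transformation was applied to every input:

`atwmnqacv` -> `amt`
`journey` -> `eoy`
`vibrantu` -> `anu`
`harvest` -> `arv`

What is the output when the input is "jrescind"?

What's happening: sort the characters into alphabetical order, then keep one character in every 3, starting at position 1 (positions 1st, 4th, 7th, ...).
On "jrescind": the first step gives "cdeijnrs", and the second then gives "cir".

cir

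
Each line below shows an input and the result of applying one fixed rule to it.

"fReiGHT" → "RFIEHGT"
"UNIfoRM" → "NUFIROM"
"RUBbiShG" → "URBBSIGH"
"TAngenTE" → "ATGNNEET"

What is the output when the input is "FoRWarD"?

OFWRRAD

Each output is the input with this applied: swap each adjacent pair of characters (1↔2, 3↔4, ...), then convert every letter to uppercase.
"FoRWarD" → "OFWRRAD".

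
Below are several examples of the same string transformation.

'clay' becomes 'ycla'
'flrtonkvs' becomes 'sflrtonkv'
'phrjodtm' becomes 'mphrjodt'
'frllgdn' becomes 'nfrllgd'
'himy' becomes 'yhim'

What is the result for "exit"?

texi

What's happening: move the last character to the front.
"exit" → "texi".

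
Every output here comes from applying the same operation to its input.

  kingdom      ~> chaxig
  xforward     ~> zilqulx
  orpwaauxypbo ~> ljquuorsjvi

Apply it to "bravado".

Looking at the pairs, the operation is to shift every letter 6 places backward in the alphabet (wrapping around), then delete the first character.
For "bravado" the result is "lupuxi".

lupuxi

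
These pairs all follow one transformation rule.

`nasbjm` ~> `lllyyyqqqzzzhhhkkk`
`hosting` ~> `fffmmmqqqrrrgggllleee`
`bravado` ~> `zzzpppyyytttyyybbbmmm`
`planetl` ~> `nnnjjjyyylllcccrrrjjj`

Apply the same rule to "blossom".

The transformation: shift every letter 2 places backward in the alphabet (wrapping around), then repeat every character 3 times.
Doing the same to "blossom": "zzzjjjmmmqqqqqqmmmkkk".
(Check on "bravado": → "zpytybm" → "zzzpppyyytttyyybbbmmm" ✓)

zzzjjjmmmqqqqqqmmmkkk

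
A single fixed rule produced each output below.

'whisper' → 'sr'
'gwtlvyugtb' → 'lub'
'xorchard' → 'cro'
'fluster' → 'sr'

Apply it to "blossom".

Each output is the input with this applied: move the first 2 characters to the end (rotate left by 2), then keep one character in every 3, starting at position 2 (positions 2nd, 5th, 8th, ...).
On "blossom": the first step gives "ossombl", and the second then gives "sm".

sm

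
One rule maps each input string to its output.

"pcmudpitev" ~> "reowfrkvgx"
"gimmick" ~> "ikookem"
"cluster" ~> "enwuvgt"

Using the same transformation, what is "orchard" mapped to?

What's happening: shift every letter 2 places forward in the alphabet (wrapping around).
For "orchard" the result is "qtejctf".

qtejctf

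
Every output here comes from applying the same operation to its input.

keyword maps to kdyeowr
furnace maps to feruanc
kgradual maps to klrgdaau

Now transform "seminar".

srmenia

The transformation: move the last character to the front, then swap each adjacent pair of characters (1↔2, 3↔4, ...).
Applying both steps to "seminar": "rsemina", then "srmenia".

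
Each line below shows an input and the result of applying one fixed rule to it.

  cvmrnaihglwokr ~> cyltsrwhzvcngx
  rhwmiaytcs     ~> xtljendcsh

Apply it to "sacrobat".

What's happening: shift every letter 11 places forward in the alphabet (wrapping around), then move the first 3 characters to the end (rotate left by 3).
Applying both steps to "sacrobat": "dlnczmle", then "czmledln".
(Check on "rhwmiaytcs": → "cshxtljend" → "xtljendcsh" ✓)

czmledln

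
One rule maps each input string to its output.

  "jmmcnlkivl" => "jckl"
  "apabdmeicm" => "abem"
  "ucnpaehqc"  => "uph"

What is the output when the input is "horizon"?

Rule — keep one character in every 3, starting at position 1 (positions 1st, 4th, 7th, ...).
"horizon" → "hin".

hin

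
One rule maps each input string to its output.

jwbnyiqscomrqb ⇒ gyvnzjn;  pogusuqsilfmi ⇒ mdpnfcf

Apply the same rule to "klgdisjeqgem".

The transformation: keep every other character starting from the first (positions 1st, 3rd, 5th, ...), then shift every letter 3 places backward in the alphabet (wrapping around).
On "klgdisjeqgem": the first step gives "kgijqe", and the second then gives "hdfgnb".

hdfgnb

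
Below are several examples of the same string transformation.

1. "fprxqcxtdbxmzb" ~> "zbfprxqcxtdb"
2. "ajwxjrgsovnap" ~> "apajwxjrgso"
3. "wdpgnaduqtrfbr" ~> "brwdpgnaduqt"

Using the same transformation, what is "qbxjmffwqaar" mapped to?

arqbxjmffw

The pattern: move the last 2 characters to the front (rotate right by 2), then delete the last 2 characters.
On "qbxjmffwqaar": the first step gives "arqbxjmffwqa", and the second then gives "arqbxjmffw".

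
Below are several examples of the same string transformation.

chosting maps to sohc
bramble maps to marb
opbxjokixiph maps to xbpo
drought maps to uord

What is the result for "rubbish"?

What's happening: reverse the string, then keep only the last 4 characters.
Working it through for "rubbish": intermediate "hsibbur", final "bbur".

bbur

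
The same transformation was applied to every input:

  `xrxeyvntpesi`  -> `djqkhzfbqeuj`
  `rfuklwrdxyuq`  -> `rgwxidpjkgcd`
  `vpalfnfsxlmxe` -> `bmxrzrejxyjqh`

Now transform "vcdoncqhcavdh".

What's happening: shift every letter 12 places forward in the alphabet (wrapping around), then move the first character to the end.
Doing the same to "vcdoncqhcavdh": "opazoctomhpth".

opazoctomhpth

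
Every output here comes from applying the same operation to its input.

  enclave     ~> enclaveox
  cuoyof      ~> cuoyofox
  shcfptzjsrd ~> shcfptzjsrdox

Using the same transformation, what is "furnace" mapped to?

Looking at the pairs, the operation is to append "ox".
Doing the same to "furnace": "furnaceox".

furnaceox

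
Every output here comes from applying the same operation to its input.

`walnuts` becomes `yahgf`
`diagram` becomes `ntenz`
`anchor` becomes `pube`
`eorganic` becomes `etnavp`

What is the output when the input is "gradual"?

nqhny

Rule — shift every letter 13 places forward in the alphabet (wrapping around) — i.e. ROT13, then delete the first 2 characters.
Applying both steps to "gradual": "tenqhny", then "nqhny".
(Check on "diagram": → "qvntenz" → "ntenz" ✓)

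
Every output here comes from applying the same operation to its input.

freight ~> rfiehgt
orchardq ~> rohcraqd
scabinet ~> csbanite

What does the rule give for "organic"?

roaginc

The pattern: swap each adjacent pair of characters (1↔2, 3↔4, ...).
So "organic" becomes "roaginc".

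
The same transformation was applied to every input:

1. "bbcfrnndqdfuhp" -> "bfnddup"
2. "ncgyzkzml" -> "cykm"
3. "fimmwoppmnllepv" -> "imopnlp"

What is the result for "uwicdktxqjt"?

Each output is the input with this applied: keep every other character starting from the second (positions 2nd, 4th, 6th, ...).
On "uwicdktxqjt" that produces "wckxj".

wckxj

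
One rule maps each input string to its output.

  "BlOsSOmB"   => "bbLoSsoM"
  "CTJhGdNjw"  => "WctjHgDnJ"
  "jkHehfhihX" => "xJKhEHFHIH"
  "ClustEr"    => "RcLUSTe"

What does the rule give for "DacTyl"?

LdACtY

What's happening: flip the case of every letter, then move the last character to the front.
For "DacTyl", step one produces "dACtYL"; step two turns that into "LdACtY".
(Check on "ClustEr": → "cLUSTeR" → "RcLUSTe" ✓)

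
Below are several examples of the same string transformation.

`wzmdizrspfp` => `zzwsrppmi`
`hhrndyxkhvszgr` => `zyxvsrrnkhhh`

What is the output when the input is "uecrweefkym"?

In each case the input is transformed by: sort the characters into reverse alphabetical order, then delete the last 2 characters.
"uecrweefkym" → "ywurmkfee".

ywurmkfee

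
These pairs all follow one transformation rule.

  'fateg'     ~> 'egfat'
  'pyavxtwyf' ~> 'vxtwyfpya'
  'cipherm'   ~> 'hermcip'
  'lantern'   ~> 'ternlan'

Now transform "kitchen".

chenkit

The transformation: move the first 3 characters to the end (rotate left by 3).
For "kitchen" the result is "chenkit".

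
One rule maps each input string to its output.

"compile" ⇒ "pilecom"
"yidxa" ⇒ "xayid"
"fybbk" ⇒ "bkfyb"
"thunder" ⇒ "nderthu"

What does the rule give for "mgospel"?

Rule — move the first 3 characters to the end (rotate left by 3).
Applying that to "mgospel" gives "spelmgo".

spelmgo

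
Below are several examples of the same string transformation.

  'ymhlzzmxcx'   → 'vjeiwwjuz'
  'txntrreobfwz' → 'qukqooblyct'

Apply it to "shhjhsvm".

peegeps

The transformation: delete the last character, then shift every letter 3 places backward in the alphabet (wrapping around).
Doing the same to "shhjhsvm": "peegeps".
(Check on "ymhlzzmxcx": → "ymhlzzmxc" → "vjeiwwjuz" ✓)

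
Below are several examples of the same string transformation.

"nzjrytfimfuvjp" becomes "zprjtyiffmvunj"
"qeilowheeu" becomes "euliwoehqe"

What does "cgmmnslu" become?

Looking at the pairs, the operation is to swap the first and last characters, then swap each adjacent pair of characters (1↔2, 3↔4, ...).
Working it through for "cgmmnslu": intermediate "ugmmnslc", final "gummsncl".

gummsncl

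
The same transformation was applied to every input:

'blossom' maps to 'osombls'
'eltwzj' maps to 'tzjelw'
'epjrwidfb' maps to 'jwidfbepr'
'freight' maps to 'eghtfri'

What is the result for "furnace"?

Looking at the pairs, the operation is to move the first 3 characters to the end (rotate left by 3), then swap the first and last characters.
Working it through for "furnace": intermediate "nacefur", final "racefun".

racefun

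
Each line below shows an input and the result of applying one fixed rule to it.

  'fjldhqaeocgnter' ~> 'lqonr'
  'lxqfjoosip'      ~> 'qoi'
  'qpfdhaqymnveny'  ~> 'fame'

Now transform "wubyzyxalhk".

byl

Each output is the input with this applied: keep one character in every 3, starting at position 3 (positions 3rd, 6th, 9th, ...).
For "wubyzyxalhk" the result is "byl".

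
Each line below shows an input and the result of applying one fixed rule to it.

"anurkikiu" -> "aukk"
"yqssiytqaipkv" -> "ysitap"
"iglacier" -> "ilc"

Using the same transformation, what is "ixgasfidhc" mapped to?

The rule is to keep every other character starting from the first (positions 1st, 3rd, 5th, ...), then delete the last character.
So "ixgasfidhc" becomes "igsi".

igsi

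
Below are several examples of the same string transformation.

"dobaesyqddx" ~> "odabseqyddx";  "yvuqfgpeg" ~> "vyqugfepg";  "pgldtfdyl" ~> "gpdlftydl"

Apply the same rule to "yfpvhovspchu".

fyvpohsvcpuh

The pattern: swap each adjacent pair of characters (1↔2, 3↔4, ...).
For "yfpvhovspchu" the result is "fyvpohsvcpuh".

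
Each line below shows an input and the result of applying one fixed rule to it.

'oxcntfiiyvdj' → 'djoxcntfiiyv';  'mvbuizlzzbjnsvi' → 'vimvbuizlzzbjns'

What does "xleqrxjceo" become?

The transformation: move the last 2 characters to the front (rotate right by 2).
On "xleqrxjceo" that produces "eoxleqrxjc".

eoxleqrxjc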